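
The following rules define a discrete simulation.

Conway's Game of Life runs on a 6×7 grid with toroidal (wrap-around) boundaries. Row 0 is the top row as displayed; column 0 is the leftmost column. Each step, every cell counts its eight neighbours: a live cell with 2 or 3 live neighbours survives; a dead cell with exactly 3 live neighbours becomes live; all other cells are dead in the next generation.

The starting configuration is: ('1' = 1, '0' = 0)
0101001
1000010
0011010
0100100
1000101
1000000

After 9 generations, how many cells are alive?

12

[0] 0101001
1000010
0011010
0100100
1000101
1000000
[1] 0100001
1101010
0111011
1110101
1100011
0100010
[2] 0100111
0001010
0000000
0000100
0000100
0110010
[3] 1101001
0000011
0000100
0000000
0001110
1111001
[4] 0001100
0000111
0000010
0001010
1101111
0000000
[5] 0001100
0001001
0000000
1011000
1011011
1010001
[6] 1011111
0001100
0011000
1011100
0000110
1010000
[7] 1010011
0100001
0100000
0110010
0010111
1010000
[8] 0010010
0110011
0100000
1111111
1010111
1010100
[9] 1010110
1110011
0000000
0000000
0000000
1010100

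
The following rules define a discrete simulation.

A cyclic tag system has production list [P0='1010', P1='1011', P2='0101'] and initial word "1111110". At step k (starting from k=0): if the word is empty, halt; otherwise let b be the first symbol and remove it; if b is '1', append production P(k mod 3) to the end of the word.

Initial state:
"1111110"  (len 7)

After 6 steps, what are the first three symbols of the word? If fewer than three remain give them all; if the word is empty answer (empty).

t=0: "1111110"  (len 7)
t=1: "1111101010"  (len 10)
t=2: "1111010101011"  (len 13)
t=3: "1110101010110101"  (len 16)
t=4: "1101010101101011010"  (len 19)
t=5: "1010101011010110101011"  (len 22)
t=6: "0101010110101101010110101"  (len 25)

010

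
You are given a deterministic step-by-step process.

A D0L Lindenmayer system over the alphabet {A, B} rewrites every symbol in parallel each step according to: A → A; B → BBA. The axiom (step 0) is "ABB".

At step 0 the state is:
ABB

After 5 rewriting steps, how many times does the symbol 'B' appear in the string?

64

[0] ABB
[1] ABBABBA
[2] ABBABBAABBABBAA
[3] ABBABBAABBABBAAABBABBAABBABBAAA
[4] ABBABBAABBABBAAABBABBAABBABBAAAABBABBAABBABBAAABBABBAABBABBAAAA
[5] ABBABBAABBABBAAABBABBAABBABBAAAABBABBAABBABBAAABBABBAABBAB…AABBABBAAABBABBAABBABBAAAABBABBAABBABBAAABBABBAABBABBAAAAA  (len 127)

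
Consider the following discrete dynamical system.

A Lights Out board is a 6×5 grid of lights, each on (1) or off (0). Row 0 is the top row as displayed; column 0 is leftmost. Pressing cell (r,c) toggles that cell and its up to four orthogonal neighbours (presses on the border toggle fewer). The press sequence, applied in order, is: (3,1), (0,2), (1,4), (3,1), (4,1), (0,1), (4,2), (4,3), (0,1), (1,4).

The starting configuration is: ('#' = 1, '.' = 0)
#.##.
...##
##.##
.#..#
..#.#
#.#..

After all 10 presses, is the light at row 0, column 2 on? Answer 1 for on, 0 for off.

step 0: #.##.
...##
##.##
.#..#
..#.#
#.#..
step 1: #.##.
...##
#..##
#.#.#
.##.#
#.#..
step 2: ##...
..###
#..##
#.#.#
.##.#
#.#..
step 3: ##..#
..#..
#..#.
#.#.#
.##.#
#.#..
step 4: ##..#
..#..
##.#.
.#..#
..#.#
#.#..
step 5: ##..#
..#..
##.#.
....#
##..#
###..
step 6: ..#.#
.##..
##.#.
....#
##..#
###..
step 7: ..#.#
.##..
##.#.
..#.#
#.###
##...
step 8: ..#.#
.##..
##.#.
..###
#....
##.#.
step 9: ##..#
..#..
##.#.
..###
#....
##.#.
step 10: ##...
..###
##.##
..###
#....
##.#.

0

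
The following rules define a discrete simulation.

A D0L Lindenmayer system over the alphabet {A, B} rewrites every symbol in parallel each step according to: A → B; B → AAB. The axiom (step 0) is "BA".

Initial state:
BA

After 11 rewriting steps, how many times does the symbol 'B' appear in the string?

0) BA
1) AABB
2) BBAABAAB
3) AABAABBBAABBBAAB
4) BBAABBBAABAABAABBBAABAABAABBBAAB
5) AABAABBBAABAABAABBBAABBBAABBBAABAABAABBBAABBBAABBBAABAABAABBBAAB
6) BBAABBBAABAABAABBBAABBBAABBBAABAABAABBBAABAABAABBBAABAABAA…BAABAABAABBBAABAABAABBBAABAABAABBBAABBBAABBBAABAABAABBBAAB  (len 128)
7) AABAABBBAABAABAABBBAABBBAABBBAABAABAABBBAABAABAABBBAABAABA…BAABAABAABBBAABAABAABBBAABAABAABBBAABBBAABBBAABAABAABBBAAB  (len 256)
8) BBAABBBAABAABAABBBAABBBAABBBAABAABAABBBAABAABAABBBAABAABAA…BAABAABAABBBAABAABAABBBAABAABAABBBAABBBAABBBAABAABAABBBAAB  (len 512)
9) AABAABBBAABAABAABBBAABBBAABBBAABAABAABBBAABAABAABBBAABAABA…BAABAABAABBBAABAABAABBBAABAABAABBBAABBBAABBBAABAABAABBBAAB  (len 1024)
10) BBAABBBAABAABAABBBAABBBAABBBAABAABAABBBAABAABAABBBAABAABAA…BAABAABAABBBAABAABAABBBAABAABAABBBAABBBAABBBAABAABAABBBAAB  (len 2048)
11) AABAABBBAABAABAABBBAABBBAABBBAABAABAABBBAABAABAABBBAABAABA…BAABAABAABBBAABAABAABBBAABAABAABBBAABBBAABBBAABAABAABBBAAB  (len 4096)

2048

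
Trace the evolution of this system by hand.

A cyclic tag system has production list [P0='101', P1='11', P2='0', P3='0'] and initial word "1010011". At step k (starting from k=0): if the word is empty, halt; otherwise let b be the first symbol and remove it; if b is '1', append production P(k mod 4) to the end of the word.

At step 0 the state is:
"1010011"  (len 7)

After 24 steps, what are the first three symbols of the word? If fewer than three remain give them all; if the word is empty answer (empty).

gen 0: "1010011"  (len 7)
gen 1: "010011101"  (len 9)
gen 2: "10011101"  (len 8)
gen 3: "00111010"  (len 8)
gen 4: "0111010"  (len 7)
gen 5: "111010"  (len 6)
gen 6: "1101011"  (len 7)
gen 7: "1010110"  (len 7)
gen 8: "0101100"  (len 7)
gen 9: "101100"  (len 6)
gen 10: "0110011"  (len 7)
gen 11: "110011"  (len 6)
gen 12: "100110"  (len 6)
gen 13: "00110101"  (len 8)
gen 14: "0110101"  (len 7)
gen 15: "110101"  (len 6)
gen 16: "101010"  (len 6)
gen 17: "01010101"  (len 8)
gen 18: "1010101"  (len 7)
gen 19: "0101010"  (len 7)
gen 20: "101010"  (len 6)
gen 21: "01010101"  (len 8)
gen 22: "1010101"  (len 7)
gen 23: "0101010"  (len 7)
gen 24: "101010"  (len 6)

101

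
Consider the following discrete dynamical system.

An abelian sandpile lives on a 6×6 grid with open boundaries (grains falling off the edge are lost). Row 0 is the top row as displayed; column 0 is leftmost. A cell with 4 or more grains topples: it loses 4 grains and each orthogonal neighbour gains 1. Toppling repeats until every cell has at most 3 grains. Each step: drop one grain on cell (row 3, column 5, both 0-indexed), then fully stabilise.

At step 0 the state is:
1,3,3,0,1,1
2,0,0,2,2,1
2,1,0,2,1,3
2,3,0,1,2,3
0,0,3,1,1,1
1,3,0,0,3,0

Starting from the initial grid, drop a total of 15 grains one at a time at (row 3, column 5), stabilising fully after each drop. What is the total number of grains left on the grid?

t=0: 1,3,3,0,1,1
2,0,0,2,2,1
2,1,0,2,1,3
2,3,0,1,2,3
0,0,3,1,1,1
1,3,0,0,3,0
t=1: 1,3,3,0,1,1
2,0,0,2,2,2
2,1,0,2,2,0
2,3,0,1,3,1
0,0,3,1,1,2
1,3,0,0,3,0
t=2: 1,3,3,0,1,1
2,0,0,2,2,2
2,1,0,2,2,0
2,3,0,1,3,2
0,0,3,1,1,2
1,3,0,0,3,0
t=3: 1,3,3,0,1,1
2,0,0,2,2,2
2,1,0,2,2,0
2,3,0,1,3,3
0,0,3,1,1,2
1,3,0,0,3,0
t=4: 1,3,3,0,1,1
2,0,0,2,2,2
2,1,0,2,3,1
2,3,0,2,0,1
0,0,3,1,2,3
1,3,0,0,3,0
t=5: 1,3,3,0,1,1
2,0,0,2,2,2
2,1,0,2,3,1
2,3,0,2,0,2
0,0,3,1,2,3
1,3,0,0,3,0
t=6: 1,3,3,0,1,1
2,0,0,2,2,2
2,1,0,2,3,1
2,3,0,2,0,3
0,0,3,1,2,3
1,3,0,0,3,0
t=7: 1,3,3,0,1,1
2,0,0,2,2,2
2,1,0,2,3,2
2,3,0,2,1,1
0,0,3,1,3,0
1,3,0,0,3,1
t=8: 1,3,3,0,1,1
2,0,0,2,2,2
2,1,0,2,3,2
2,3,0,2,1,2
0,0,3,1,3,0
1,3,0,0,3,1
t=9: 1,3,3,0,1,1
2,0,0,2,2,2
2,1,0,2,3,2
2,3,0,2,1,3
0,0,3,1,3,0
1,3,0,0,3,1
t=10: 1,3,3,0,1,1
2,0,0,2,2,2
2,1,0,2,3,3
2,3,0,2,2,0
0,0,3,1,3,1
1,3,0,0,3,1
t=11: 1,3,3,0,1,1
2,0,0,2,2,2
2,1,0,2,3,3
2,3,0,2,2,1
0,0,3,1,3,1
1,3,0,0,3,1
t=12: 1,3,3,0,1,1
2,0,0,2,2,2
2,1,0,2,3,3
2,3,0,2,2,2
0,0,3,1,3,1
1,3,0,0,3,1
t=13: 1,3,3,0,1,1
2,0,0,2,2,2
2,1,0,2,3,3
2,3,0,2,2,3
0,0,3,1,3,1
1,3,0,0,3,1
t=14: 1,3,3,0,1,1
2,0,0,2,3,3
2,1,0,3,1,1
2,3,0,3,1,2
0,0,3,2,1,3
1,3,0,1,0,2
t=15: 1,3,3,0,1,1
2,0,0,2,3,3
2,1,0,3,1,1
2,3,0,3,1,3
0,0,3,2,1,3
1,3,0,1,0,2

55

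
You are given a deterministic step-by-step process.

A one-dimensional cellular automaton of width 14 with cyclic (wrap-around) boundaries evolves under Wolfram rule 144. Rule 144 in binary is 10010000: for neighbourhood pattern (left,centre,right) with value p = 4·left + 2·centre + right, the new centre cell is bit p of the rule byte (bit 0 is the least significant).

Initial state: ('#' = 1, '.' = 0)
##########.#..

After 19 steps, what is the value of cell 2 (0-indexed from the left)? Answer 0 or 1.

0) ##########.#..
1) .########...#.
2) ..######.#...#
3) #..####...#...
4) .#..##.#...#..
5) ..#.....#...#.
6) ...#.....#...#
7) #...#.....#...
8) .#...#.....#..
9) ..#...#.....#.
10) ...#...#.....#
11) #...#...#.....
12) .#...#...#....
13) ..#...#...#...
14) ...#...#...#..
15) ....#...#...#.
16) .....#...#...#
17) #.....#...#...
18) .#.....#...#..
19) ..#.....#...#.

1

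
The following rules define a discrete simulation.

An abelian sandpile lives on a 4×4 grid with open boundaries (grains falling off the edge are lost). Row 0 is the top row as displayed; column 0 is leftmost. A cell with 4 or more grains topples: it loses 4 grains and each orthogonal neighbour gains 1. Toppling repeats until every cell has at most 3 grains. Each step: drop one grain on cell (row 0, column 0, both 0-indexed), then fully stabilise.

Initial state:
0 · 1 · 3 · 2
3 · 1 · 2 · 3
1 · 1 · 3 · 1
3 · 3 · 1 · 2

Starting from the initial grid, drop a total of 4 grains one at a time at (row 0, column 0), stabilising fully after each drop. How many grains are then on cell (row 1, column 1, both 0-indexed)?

0) 0 · 1 · 3 · 2
3 · 1 · 2 · 3
1 · 1 · 3 · 1
3 · 3 · 1 · 2
1) 1 · 1 · 3 · 2
3 · 1 · 2 · 3
1 · 1 · 3 · 1
3 · 3 · 1 · 2
2) 2 · 1 · 3 · 2
3 · 1 · 2 · 3
1 · 1 · 3 · 1
3 · 3 · 1 · 2
3) 3 · 1 · 3 · 2
3 · 1 · 2 · 3
1 · 1 · 3 · 1
3 · 3 · 1 · 2
4) 1 · 2 · 3 · 2
0 · 2 · 2 · 3
2 · 1 · 3 · 1
3 · 3 · 1 · 2

2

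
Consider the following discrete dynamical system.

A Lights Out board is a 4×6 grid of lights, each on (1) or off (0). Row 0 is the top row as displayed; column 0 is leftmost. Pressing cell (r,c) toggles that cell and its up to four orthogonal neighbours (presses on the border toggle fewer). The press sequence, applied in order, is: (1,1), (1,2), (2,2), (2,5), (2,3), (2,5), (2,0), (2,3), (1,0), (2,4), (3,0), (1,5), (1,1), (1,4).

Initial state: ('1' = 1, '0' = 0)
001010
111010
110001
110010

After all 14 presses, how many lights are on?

9

step 0: 001010
111010
110001
110010
step 1: 011010
000010
100001
110010
step 2: 010010
011110
101001
110010
step 3: 010010
010110
110101
111010
step 4: 010010
010111
110110
111011
step 5: 010010
010011
111000
111111
step 6: 010010
010010
111011
111110
step 7: 010010
110010
001011
011110
step 8: 010010
110110
000101
011010
step 9: 110010
000110
100101
011010
step 10: 110010
000100
100010
011000
step 11: 110010
000100
000010
101000
step 12: 110011
000111
000011
101000
step 13: 100011
111111
010011
101000
step 14: 100001
111000
010001
101000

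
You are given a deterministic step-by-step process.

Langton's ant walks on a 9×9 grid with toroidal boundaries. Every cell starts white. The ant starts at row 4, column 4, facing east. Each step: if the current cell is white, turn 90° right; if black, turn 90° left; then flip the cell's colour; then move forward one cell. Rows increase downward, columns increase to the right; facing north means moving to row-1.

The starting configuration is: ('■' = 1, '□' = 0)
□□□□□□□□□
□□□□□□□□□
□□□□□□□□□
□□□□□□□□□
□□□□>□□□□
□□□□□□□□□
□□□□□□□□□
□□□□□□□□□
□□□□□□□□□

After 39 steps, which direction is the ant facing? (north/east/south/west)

south

[0] □□□□□□□□□
□□□□□□□□□
□□□□□□□□□
□□□□□□□□□
□□□□>□□□□
□□□□□□□□□
□□□□□□□□□
□□□□□□□□□
□□□□□□□□□
[1] □□□□□□□□□
□□□□□□□□□
□□□□□□□□□
□□□□□□□□□
□□□□■□□□□
□□□□v□□□□
□□□□□□□□□
□□□□□□□□□
□□□□□□□□□
[2] □□□□□□□□□
□□□□□□□□□
□□□□□□□□□
□□□□□□□□□
□□□□■□□□□
□□□<■□□□□
□□□□□□□□□
□□□□□□□□□
□□□□□□□□□
[3] □□□□□□□□□
□□□□□□□□□
□□□□□□□□□
□□□□□□□□□
□□□^■□□□□
□□□■■□□□□
□□□□□□□□□
□□□□□□□□□
□□□□□□□□□
[4] □□□□□□□□□
□□□□□□□□□
□□□□□□□□□
□□□□□□□□□
□□□■>□□□□
□□□■■□□□□
□□□□□□□□□
□□□□□□□□□
□□□□□□□□□
[5] □□□□□□□□□
□□□□□□□□□
□□□□□□□□□
□□□□^□□□□
□□□■□□□□□
□□□■■□□□□
□□□□□□□□□
□□□□□□□□□
□□□□□□□□□
[6] □□□□□□□□□
□□□□□□□□□
□□□□□□□□□
□□□□■>□□□
□□□■□□□□□
□□□■■□□□□
□□□□□□□□□
□□□□□□□□□
□□□□□□□□□
[7] □□□□□□□□□
□□□□□□□□□
□□□□□□□□□
□□□□■■□□□
□□□■□v□□□
□□□■■□□□□
□□□□□□□□□
□□□□□□□□□
□□□□□□□□□
[8] □□□□□□□□□
□□□□□□□□□
□□□□□□□□□
□□□□■■□□□
□□□■<■□□□
□□□■■□□□□
□□□□□□□□□
□□□□□□□□□
□□□□□□□□□
[9] □□□□□□□□□
□□□□□□□□□
□□□□□□□□□
□□□□^■□□□
□□□■■■□□□
□□□■■□□□□
□□□□□□□□□
□□□□□□□□□
□□□□□□□□□
[10] □□□□□□□□□
□□□□□□□□□
□□□□□□□□□
□□□<□■□□□
□□□■■■□□□
□□□■■□□□□
□□□□□□□□□
□□□□□□□□□
□□□□□□□□□
[11] □□□□□□□□□
□□□□□□□□□
□□□^□□□□□
□□□■□■□□□
□□□■■■□□□
□□□■■□□□□
□□□□□□□□□
□□□□□□□□□
□□□□□□□□□
[12] □□□□□□□□□
□□□□□□□□□
□□□■>□□□□
□□□■□■□□□
□□□■■■□□□
□□□■■□□□□
□□□□□□□□□
□□□□□□□□□
□□□□□□□□□
[13] □□□□□□□□□
□□□□□□□□□
□□□■■□□□□
□□□■v■□□□
□□□■■■□□□
□□□■■□□□□
□□□□□□□□□
□□□□□□□□□
□□□□□□□□□
[14] □□□□□□□□□
□□□□□□□□□
□□□■■□□□□
□□□<■■□□□
□□□■■■□□□
□□□■■□□□□
□□□□□□□□□
□□□□□□□□□
□□□□□□□□□
[15] □□□□□□□□□
□□□□□□□□□
□□□■■□□□□
□□□□■■□□□
□□□v■■□□□
□□□■■□□□□
□□□□□□□□□
□□□□□□□□□
□□□□□□□□□
[16] □□□□□□□□□
□□□□□□□□□
□□□■■□□□□
□□□□■■□□□
□□□□>■□□□
□□□■■□□□□
□□□□□□□□□
□□□□□□□□□
□□□□□□□□□
[17] □□□□□□□□□
□□□□□□□□□
□□□■■□□□□
□□□□^■□□□
□□□□□■□□□
□□□■■□□□□
□□□□□□□□□
□□□□□□□□□
□□□□□□□□□
[18] □□□□□□□□□
□□□□□□□□□
□□□■■□□□□
□□□<□■□□□
□□□□□■□□□
□□□■■□□□□
□□□□□□□□□
□□□□□□□□□
□□□□□□□□□
[19] □□□□□□□□□
□□□□□□□□□
□□□^■□□□□
□□□■□■□□□
□□□□□■□□□
□□□■■□□□□
□□□□□□□□□
□□□□□□□□□
□□□□□□□□□
[20] □□□□□□□□□
□□□□□□□□□
□□<□■□□□□
□□□■□■□□□
□□□□□■□□□
□□□■■□□□□
□□□□□□□□□
□□□□□□□□□
□□□□□□□□□
[21] □□□□□□□□□
□□^□□□□□□
□□■□■□□□□
□□□■□■□□□
□□□□□■□□□
□□□■■□□□□
□□□□□□□□□
□□□□□□□□□
□□□□□□□□□
[22] □□□□□□□□□
□□■>□□□□□
□□■□■□□□□
□□□■□■□□□
□□□□□■□□□
□□□■■□□□□
□□□□□□□□□
□□□□□□□□□
□□□□□□□□□
[23] □□□□□□□□□
□□■■□□□□□
□□■v■□□□□
□□□■□■□□□
□□□□□■□□□
□□□■■□□□□
□□□□□□□□□
□□□□□□□□□
□□□□□□□□□
[24] □□□□□□□□□
□□■■□□□□□
□□<■■□□□□
□□□■□■□□□
□□□□□■□□□
□□□■■□□□□
□□□□□□□□□
□□□□□□□□□
□□□□□□□□□
[25] □□□□□□□□□
□□■■□□□□□
□□□■■□□□□
□□v■□■□□□
□□□□□■□□□
□□□■■□□□□
□□□□□□□□□
□□□□□□□□□
□□□□□□□□□
[26] □□□□□□□□□
□□■■□□□□□
□□□■■□□□□
□<■■□■□□□
□□□□□■□□□
□□□■■□□□□
□□□□□□□□□
□□□□□□□□□
□□□□□□□□□
[27] □□□□□□□□□
□□■■□□□□□
□^□■■□□□□
□■■■□■□□□
□□□□□■□□□
□□□■■□□□□
□□□□□□□□□
□□□□□□□□□
□□□□□□□□□
[28] □□□□□□□□□
□□■■□□□□□
□■>■■□□□□
□■■■□■□□□
□□□□□■□□□
□□□■■□□□□
□□□□□□□□□
□□□□□□□□□
□□□□□□□□□
[29] □□□□□□□□□
□□■■□□□□□
□■■■■□□□□
□■v■□■□□□
□□□□□■□□□
□□□■■□□□□
□□□□□□□□□
□□□□□□□□□
□□□□□□□□□
[30] □□□□□□□□□
□□■■□□□□□
□■■■■□□□□
□■□>□■□□□
□□□□□■□□□
□□□■■□□□□
□□□□□□□□□
□□□□□□□□□
□□□□□□□□□
[31] □□□□□□□□□
□□■■□□□□□
□■■^■□□□□
□■□□□■□□□
□□□□□■□□□
□□□■■□□□□
□□□□□□□□□
□□□□□□□□□
□□□□□□□□□
[32] □□□□□□□□□
□□■■□□□□□
□■<□■□□□□
□■□□□■□□□
□□□□□■□□□
□□□■■□□□□
□□□□□□□□□
□□□□□□□□□
□□□□□□□□□
[33] □□□□□□□□□
□□■■□□□□□
□■□□■□□□□
□■v□□■□□□
□□□□□■□□□
□□□■■□□□□
□□□□□□□□□
□□□□□□□□□
□□□□□□□□□
[34] □□□□□□□□□
□□■■□□□□□
□■□□■□□□□
□<■□□■□□□
□□□□□■□□□
□□□■■□□□□
□□□□□□□□□
□□□□□□□□□
□□□□□□□□□
[35] □□□□□□□□□
□□■■□□□□□
□■□□■□□□□
□□■□□■□□□
□v□□□■□□□
□□□■■□□□□
□□□□□□□□□
□□□□□□□□□
□□□□□□□□□
[36] □□□□□□□□□
□□■■□□□□□
□■□□■□□□□
□□■□□■□□□
<■□□□■□□□
□□□■■□□□□
□□□□□□□□□
□□□□□□□□□
□□□□□□□□□
[37] □□□□□□□□□
□□■■□□□□□
□■□□■□□□□
^□■□□■□□□
■■□□□■□□□
□□□■■□□□□
□□□□□□□□□
□□□□□□□□□
□□□□□□□□□
[38] □□□□□□□□□
□□■■□□□□□
□■□□■□□□□
■>■□□■□□□
■■□□□■□□□
□□□■■□□□□
□□□□□□□□□
□□□□□□□□□
□□□□□□□□□
[39] □□□□□□□□□
□□■■□□□□□
□■□□■□□□□
■■■□□■□□□
■v□□□■□□□
□□□■■□□□□
□□□□□□□□□
□□□□□□□□□
□□□□□□□□□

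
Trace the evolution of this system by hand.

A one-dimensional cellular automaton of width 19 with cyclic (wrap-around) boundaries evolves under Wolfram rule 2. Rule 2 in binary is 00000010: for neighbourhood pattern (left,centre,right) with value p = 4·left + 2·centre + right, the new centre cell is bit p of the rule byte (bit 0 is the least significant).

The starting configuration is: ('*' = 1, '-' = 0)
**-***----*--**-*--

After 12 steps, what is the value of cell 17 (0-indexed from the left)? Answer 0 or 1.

1

[0] **-***----*--**-*--
[1] ---------*--*-----*
[2] --------*--*-----*-
[3] -------*--*-----*--
[4] ------*--*-----*---
[5] -----*--*-----*----
[6] ----*--*-----*-----
[7] ---*--*-----*------
[8] --*--*-----*-------
[9] -*--*-----*--------
[10] *--*-----*---------
[11] --*-----*---------*
[12] -*-----*---------*-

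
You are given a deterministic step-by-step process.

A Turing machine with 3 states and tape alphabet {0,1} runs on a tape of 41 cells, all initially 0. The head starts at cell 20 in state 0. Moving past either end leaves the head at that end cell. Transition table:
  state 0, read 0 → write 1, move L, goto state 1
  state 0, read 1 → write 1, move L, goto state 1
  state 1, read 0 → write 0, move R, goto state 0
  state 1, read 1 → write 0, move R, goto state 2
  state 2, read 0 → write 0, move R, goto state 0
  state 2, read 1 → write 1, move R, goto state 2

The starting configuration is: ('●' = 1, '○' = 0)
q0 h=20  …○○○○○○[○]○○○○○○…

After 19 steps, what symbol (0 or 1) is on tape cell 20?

t=0: q0 h=20  …○○○○○○[○]○○○○○○…
t=1: q1 h=19  …○○○○○○[○]●○○○○○…
t=2: q0 h=20  …○○○○○○[●]○○○○○○…
t=3: q1 h=19  …○○○○○○[○]●○○○○○…
t=4: q0 h=20  …○○○○○○[●]○○○○○○…
t=5: q1 h=19  …○○○○○○[○]●○○○○○…
t=6: q0 h=20  …○○○○○○[●]○○○○○○…
t=7: q1 h=19  …○○○○○○[○]●○○○○○…
t=8: q0 h=20  …○○○○○○[●]○○○○○○…
t=9: q1 h=19  …○○○○○○[○]●○○○○○…
t=10: q0 h=20  …○○○○○○[●]○○○○○○…
t=11: q1 h=19  …○○○○○○[○]●○○○○○…
t=12: q0 h=20  …○○○○○○[●]○○○○○○…
t=13: q1 h=19  …○○○○○○[○]●○○○○○…
t=14: q0 h=20  …○○○○○○[●]○○○○○○…
t=15: q1 h=19  …○○○○○○[○]●○○○○○…
t=16: q0 h=20  …○○○○○○[●]○○○○○○…
t=17: q1 h=19  …○○○○○○[○]●○○○○○…
t=18: q0 h=20  …○○○○○○[●]○○○○○○…
t=19: q1 h=19  …○○○○○○[○]●○○○○○…

1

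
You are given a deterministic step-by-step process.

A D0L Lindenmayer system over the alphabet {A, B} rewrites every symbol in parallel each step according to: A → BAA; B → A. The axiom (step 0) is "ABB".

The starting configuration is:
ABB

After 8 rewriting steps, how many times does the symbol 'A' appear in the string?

1801

0) ABB
1) BAAAA
2) ABAABAABAABAA
3) BAAABAABAAABAABAAABAABAAABAABAA
4) ABAABAABAAABAABAAABAABAABAAABAABAAABAABAABAAABAABAAABAABAABAAABAABAAABAABAA
5) BAAABAABAAABAABAAABAABAABAAABAABAAABAABAABAAABAABAAABAABAA…BAAABAABAAABAABAAABAABAABAAABAABAAABAABAABAAABAABAAABAABAA  (len 181)
6) ABAABAABAAABAABAAABAABAABAAABAABAAABAABAABAAABAABAAABAABAA…BAAABAABAAABAABAAABAABAABAAABAABAAABAABAABAAABAABAAABAABAA  (len 437)
7) BAAABAABAAABAABAAABAABAABAAABAABAAABAABAABAAABAABAAABAABAA…BAAABAABAAABAABAAABAABAABAAABAABAAABAABAABAAABAABAAABAABAA  (len 1055)
8) ABAABAABAAABAABAAABAABAABAAABAABAAABAABAABAAABAABAAABAABAA…BAAABAABAAABAABAAABAABAABAAABAABAAABAABAABAAABAABAAABAABAA  (len 2547)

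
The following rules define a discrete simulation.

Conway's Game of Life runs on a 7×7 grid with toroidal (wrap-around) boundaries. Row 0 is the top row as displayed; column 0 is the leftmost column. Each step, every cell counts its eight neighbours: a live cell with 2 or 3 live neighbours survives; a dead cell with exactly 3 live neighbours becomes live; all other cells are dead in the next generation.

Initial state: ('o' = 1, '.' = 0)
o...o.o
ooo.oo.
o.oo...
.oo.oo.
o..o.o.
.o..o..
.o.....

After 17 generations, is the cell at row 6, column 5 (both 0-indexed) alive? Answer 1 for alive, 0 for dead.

t=0: o...o.o
ooo.oo.
o.oo...
.oo.oo.
o..o.o.
.o..o..
.o.....
t=1: ..ooo.o
..o.oo.
o......
o....o.
o..o.oo
ooo.o..
.o...o.
t=2: .oo...o
.oo.ooo
.o..oo.
oo..oo.
..oo.o.
..ooo..
.....oo
t=3: .oooo..
....o.o
.......
oo.....
.....oo
..o...o
oo..ooo
t=4: .oo....
..o.oo.
o......
o.....o
.o...oo
.o..o..
....o.o
t=5: .oo.o..
..oo...
oo...o.
.o...o.
.o...oo
....o.o
oooo.o.
t=6: o...o..
o..oo..
oo..o.o
.oo.oo.
....o.o
...oo..
o....oo
t=7: oo.oo..
...oo..
......o
.oo.o..
..o....
o..oo..
o..o.oo
t=8: oo.....
o.oooo.
..o.oo.
.ooo...
..o.o..
oooooo.
.....o.
t=9: oooo.o.
o.o..o.
.....oo
.o...o.
o....o.
.oo..oo
...o.o.
t=10: o..o.o.
o.oo.o.
oo..oo.
o...oo.
o.o.oo.
ooo..o.
...o.o.
t=11: .o.o.o.
o.oo.o.
o.o....
o......
o.o....
o.o..o.
o..o.o.
t=12: oo.o.o.
o..o...
o.oo...
o.....o
o......
o.ooo..
o..o.o.
t=13: oo.o...
o..o...
o.oo...
o.....o
o..o...
o.ooo..
o....o.
t=14: ooo.o..
o..oo.o
o.oo...
o.oo..o
o.ooo..
o.ooo..
o......
t=15: ..o.oo.
....ooo
.....o.
o.....o
o....o.
o.o.o.o
o...o.o
t=16: o......
...o..o
o...o..
o....o.
.....o.
...oo..
o...o..
t=17: o.....o
o.....o
o...oo.
....oo.
.....oo
...ooo.
...oo..

0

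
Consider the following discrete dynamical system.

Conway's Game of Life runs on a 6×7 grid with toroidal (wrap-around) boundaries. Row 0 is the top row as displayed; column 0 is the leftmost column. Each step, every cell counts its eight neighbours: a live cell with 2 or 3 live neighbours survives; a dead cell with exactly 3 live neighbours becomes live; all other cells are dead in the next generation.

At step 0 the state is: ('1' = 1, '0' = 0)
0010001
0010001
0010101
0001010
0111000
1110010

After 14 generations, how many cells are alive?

12

k=0  0010001
0010001
0010101
0001010
0111000
1110010
k=1  0011011
1110001
0010101
0100010
1001001
1000001
k=2  0011010
0000100
0011001
0111110
0100010
0111100
k=3  0100010
0000110
0100000
1100011
1000010
0100010
k=4  0000011
0000110
0100100
0100010
0000110
1100110
k=5  1000000
0000101
0000100
0000010
1100000
1000000
k=6  1000001
0000010
0000100
0000000
1100001
1000001
k=7  1000010
0000011
0000000
1000000
0100001
0000010
k=8  0000110
0000011
0000001
1000000
1000001
1000010
k=9  0000100
0000101
1000011
1000000
1100000
1000110
k=10  0001101
1000101
1000010
0000000
1100000
1100111
k=11  0101000
1001100
1000010
1100001
0100010
0111100
k=12  1100000
1111101
0000110
0100010
0001111
1101100
k=13  0000010
0011101
0000000
0001000
0101001
0101000
k=14  0000010
0001110
0010100
0010000
1001100
1000100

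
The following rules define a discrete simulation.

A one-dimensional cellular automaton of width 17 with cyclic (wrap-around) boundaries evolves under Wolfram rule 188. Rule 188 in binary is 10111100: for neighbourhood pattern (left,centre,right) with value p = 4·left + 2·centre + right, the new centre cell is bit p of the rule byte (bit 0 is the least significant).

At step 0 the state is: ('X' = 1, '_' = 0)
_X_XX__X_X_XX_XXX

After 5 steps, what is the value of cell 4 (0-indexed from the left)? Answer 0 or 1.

t=0: _X_XX__X_X_XX_XXX
t=1: XXXX_X_XXXXX_XXX_
t=2: XXX_XXXXXXX_XXX_X
t=3: XX_XXXXXXX_XXX_XX
t=4: X_XXXXXXX_XXX_XXX
t=5: _XXXXXXX_XXX_XXXX

1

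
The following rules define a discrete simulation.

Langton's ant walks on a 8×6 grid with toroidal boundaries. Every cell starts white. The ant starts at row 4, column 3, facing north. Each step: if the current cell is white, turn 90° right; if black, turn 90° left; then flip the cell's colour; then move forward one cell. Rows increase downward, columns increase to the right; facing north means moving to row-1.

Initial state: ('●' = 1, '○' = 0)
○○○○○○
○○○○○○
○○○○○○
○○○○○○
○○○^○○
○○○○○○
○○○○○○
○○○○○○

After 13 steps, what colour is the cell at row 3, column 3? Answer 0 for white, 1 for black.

1

gen 0: ○○○○○○
○○○○○○
○○○○○○
○○○○○○
○○○^○○
○○○○○○
○○○○○○
○○○○○○
gen 1: ○○○○○○
○○○○○○
○○○○○○
○○○○○○
○○○●>○
○○○○○○
○○○○○○
○○○○○○
gen 2: ○○○○○○
○○○○○○
○○○○○○
○○○○○○
○○○●●○
○○○○v○
○○○○○○
○○○○○○
gen 3: ○○○○○○
○○○○○○
○○○○○○
○○○○○○
○○○●●○
○○○<●○
○○○○○○
○○○○○○
gen 4: ○○○○○○
○○○○○○
○○○○○○
○○○○○○
○○○^●○
○○○●●○
○○○○○○
○○○○○○
gen 5: ○○○○○○
○○○○○○
○○○○○○
○○○○○○
○○<○●○
○○○●●○
○○○○○○
○○○○○○
gen 6: ○○○○○○
○○○○○○
○○○○○○
○○^○○○
○○●○●○
○○○●●○
○○○○○○
○○○○○○
gen 7: ○○○○○○
○○○○○○
○○○○○○
○○●>○○
○○●○●○
○○○●●○
○○○○○○
○○○○○○
gen 8: ○○○○○○
○○○○○○
○○○○○○
○○●●○○
○○●v●○
○○○●●○
○○○○○○
○○○○○○
gen 9: ○○○○○○
○○○○○○
○○○○○○
○○●●○○
○○<●●○
○○○●●○
○○○○○○
○○○○○○
gen 10: ○○○○○○
○○○○○○
○○○○○○
○○●●○○
○○○●●○
○○v●●○
○○○○○○
○○○○○○
gen 11: ○○○○○○
○○○○○○
○○○○○○
○○●●○○
○○○●●○
○<●●●○
○○○○○○
○○○○○○
gen 12: ○○○○○○
○○○○○○
○○○○○○
○○●●○○
○^○●●○
○●●●●○
○○○○○○
○○○○○○
gen 13: ○○○○○○
○○○○○○
○○○○○○
○○●●○○
○●>●●○
○●●●●○
○○○○○○
○○○○○○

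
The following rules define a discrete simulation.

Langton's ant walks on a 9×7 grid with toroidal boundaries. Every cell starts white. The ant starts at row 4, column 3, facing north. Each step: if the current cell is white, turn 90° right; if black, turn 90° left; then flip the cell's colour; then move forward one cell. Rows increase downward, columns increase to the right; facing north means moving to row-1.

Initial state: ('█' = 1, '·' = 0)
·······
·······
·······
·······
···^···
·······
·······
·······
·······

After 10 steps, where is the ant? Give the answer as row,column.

k=0  ·······
·······
·······
·······
···^···
·······
·······
·······
·······
k=1  ·······
·······
·······
·······
···█>··
·······
·······
·······
·······
k=2  ·······
·······
·······
·······
···██··
····v··
·······
·······
·······
k=3  ·······
·······
·······
·······
···██··
···<█··
·······
·······
·······
k=4  ·······
·······
·······
·······
···^█··
···██··
·······
·······
·······
k=5  ·······
·······
·······
·······
··<·█··
···██··
·······
·······
·······
k=6  ·······
·······
·······
··^····
··█·█··
···██··
·······
·······
·······
k=7  ·······
·······
·······
··█>···
··█·█··
···██··
·······
·······
·······
k=8  ·······
·······
·······
··██···
··█v█··
···██··
·······
·······
·······
k=9  ·······
·······
·······
··██···
··<██··
···██··
·······
·······
·······
k=10  ·······
·······
·······
··██···
···██··
··v██··
·······
·······
·······

5,2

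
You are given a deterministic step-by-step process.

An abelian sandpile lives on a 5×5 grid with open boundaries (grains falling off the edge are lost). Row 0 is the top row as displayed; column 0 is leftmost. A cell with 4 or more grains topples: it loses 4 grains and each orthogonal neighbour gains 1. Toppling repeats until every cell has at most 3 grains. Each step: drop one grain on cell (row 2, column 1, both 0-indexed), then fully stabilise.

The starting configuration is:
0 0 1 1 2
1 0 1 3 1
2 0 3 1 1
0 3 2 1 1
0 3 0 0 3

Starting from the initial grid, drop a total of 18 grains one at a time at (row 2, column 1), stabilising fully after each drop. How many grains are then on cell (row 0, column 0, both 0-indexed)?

[0] 0 0 1 1 2
1 0 1 3 1
2 0 3 1 1
0 3 2 1 1
0 3 0 0 3
[1] 0 0 1 1 2
1 0 1 3 1
2 1 3 1 1
0 3 2 1 1
0 3 0 0 3
[2] 0 0 1 1 2
1 0 1 3 1
2 2 3 1 1
0 3 2 1 1
0 3 0 0 3
[3] 0 0 1 1 2
1 0 1 3 1
2 3 3 1 1
0 3 2 1 1
0 3 0 0 3
[4] 0 0 1 1 2
1 1 2 3 1
3 2 1 2 1
1 2 0 2 1
1 0 2 0 3
[5] 0 0 1 1 2
1 1 2 3 1
3 3 1 2 1
1 2 0 2 1
1 0 2 0 3
[6] 0 0 1 1 2
2 2 2 3 1
0 1 2 2 1
2 3 0 2 1
1 0 2 0 3
[7] 0 0 1 1 2
2 2 2 3 1
0 2 2 2 1
2 3 0 2 1
1 0 2 0 3
[8] 0 0 1 1 2
2 2 2 3 1
0 3 2 2 1
2 3 0 2 1
1 0 2 0 3
[9] 0 0 1 1 2
2 3 2 3 1
1 1 3 2 1
3 0 1 2 1
1 1 2 0 3
[10] 0 0 1 1 2
2 3 2 3 1
1 2 3 2 1
3 0 1 2 1
1 1 2 0 3
[11] 0 0 1 1 2
2 3 2 3 1
1 3 3 2 1
3 0 1 2 1
1 1 2 0 3
[12] 0 1 2 2 2
3 1 1 1 2
2 2 2 0 2
3 1 2 3 1
1 1 2 0 3
[13] 0 1 2 2 2
3 1 1 1 2
2 3 2 0 2
3 1 2 3 1
1 1 2 0 3
[14] 0 1 2 2 2
3 2 1 1 2
3 0 3 0 2
3 2 2 3 1
1 1 2 0 3
[15] 0 1 2 2 2
3 2 1 1 2
3 1 3 0 2
3 2 2 3 1
1 1 2 0 3
[16] 0 1 2 2 2
3 2 1 1 2
3 2 3 0 2
3 2 2 3 1
1 1 2 0 3
[17] 0 1 2 2 2
3 2 1 1 2
3 3 3 0 2
3 2 2 3 1
1 1 2 0 3
[18] 1 2 2 2 2
1 1 3 1 2
3 0 2 2 2
1 2 1 0 2
2 2 3 1 3

1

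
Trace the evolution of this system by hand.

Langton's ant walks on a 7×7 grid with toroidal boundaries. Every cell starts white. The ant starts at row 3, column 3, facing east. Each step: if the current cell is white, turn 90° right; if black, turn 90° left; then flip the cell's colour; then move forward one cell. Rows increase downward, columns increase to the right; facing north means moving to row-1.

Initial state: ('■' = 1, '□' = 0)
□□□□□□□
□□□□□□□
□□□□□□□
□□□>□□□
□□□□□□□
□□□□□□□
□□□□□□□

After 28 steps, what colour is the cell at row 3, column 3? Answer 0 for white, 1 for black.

k=0  □□□□□□□
□□□□□□□
□□□□□□□
□□□>□□□
□□□□□□□
□□□□□□□
□□□□□□□
k=1  □□□□□□□
□□□□□□□
□□□□□□□
□□□■□□□
□□□v□□□
□□□□□□□
□□□□□□□
k=2  □□□□□□□
□□□□□□□
□□□□□□□
□□□■□□□
□□<■□□□
□□□□□□□
□□□□□□□
k=3  □□□□□□□
□□□□□□□
□□□□□□□
□□^■□□□
□□■■□□□
□□□□□□□
□□□□□□□
k=4  □□□□□□□
□□□□□□□
□□□□□□□
□□■>□□□
□□■■□□□
□□□□□□□
□□□□□□□
k=5  □□□□□□□
□□□□□□□
□□□^□□□
□□■□□□□
□□■■□□□
□□□□□□□
□□□□□□□
k=6  □□□□□□□
□□□□□□□
□□□■>□□
□□■□□□□
□□■■□□□
□□□□□□□
□□□□□□□
k=7  □□□□□□□
□□□□□□□
□□□■■□□
□□■□v□□
□□■■□□□
□□□□□□□
□□□□□□□
k=8  □□□□□□□
□□□□□□□
□□□■■□□
□□■<■□□
□□■■□□□
□□□□□□□
□□□□□□□
k=9  □□□□□□□
□□□□□□□
□□□^■□□
□□■■■□□
□□■■□□□
□□□□□□□
□□□□□□□
k=10  □□□□□□□
□□□□□□□
□□<□■□□
□□■■■□□
□□■■□□□
□□□□□□□
□□□□□□□
k=11  □□□□□□□
□□^□□□□
□□■□■□□
□□■■■□□
□□■■□□□
□□□□□□□
□□□□□□□
k=12  □□□□□□□
□□■>□□□
□□■□■□□
□□■■■□□
□□■■□□□
□□□□□□□
□□□□□□□
k=13  □□□□□□□
□□■■□□□
□□■v■□□
□□■■■□□
□□■■□□□
□□□□□□□
□□□□□□□
k=14  □□□□□□□
□□■■□□□
□□<■■□□
□□■■■□□
□□■■□□□
□□□□□□□
□□□□□□□
k=15  □□□□□□□
□□■■□□□
□□□■■□□
□□v■■□□
□□■■□□□
□□□□□□□
□□□□□□□
k=16  □□□□□□□
□□■■□□□
□□□■■□□
□□□>■□□
□□■■□□□
□□□□□□□
□□□□□□□
k=17  □□□□□□□
□□■■□□□
□□□^■□□
□□□□■□□
□□■■□□□
□□□□□□□
□□□□□□□
k=18  □□□□□□□
□□■■□□□
□□<□■□□
□□□□■□□
□□■■□□□
□□□□□□□
□□□□□□□
k=19  □□□□□□□
□□^■□□□
□□■□■□□
□□□□■□□
□□■■□□□
□□□□□□□
□□□□□□□
k=20  □□□□□□□
□<□■□□□
□□■□■□□
□□□□■□□
□□■■□□□
□□□□□□□
□□□□□□□
k=21  □^□□□□□
□■□■□□□
□□■□■□□
□□□□■□□
□□■■□□□
□□□□□□□
□□□□□□□
k=22  □■>□□□□
□■□■□□□
□□■□■□□
□□□□■□□
□□■■□□□
□□□□□□□
□□□□□□□
k=23  □■■□□□□
□■v■□□□
□□■□■□□
□□□□■□□
□□■■□□□
□□□□□□□
□□□□□□□
k=24  □■■□□□□
□<■■□□□
□□■□■□□
□□□□■□□
□□■■□□□
□□□□□□□
□□□□□□□
k=25  □■■□□□□
□□■■□□□
□v■□■□□
□□□□■□□
□□■■□□□
□□□□□□□
□□□□□□□
k=26  □■■□□□□
□□■■□□□
<■■□■□□
□□□□■□□
□□■■□□□
□□□□□□□
□□□□□□□
k=27  □■■□□□□
^□■■□□□
■■■□■□□
□□□□■□□
□□■■□□□
□□□□□□□
□□□□□□□
k=28  □■■□□□□
■>■■□□□
■■■□■□□
□□□□■□□
□□■■□□□
□□□□□□□
□□□□□□□

0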